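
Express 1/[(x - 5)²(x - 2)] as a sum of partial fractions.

Cover-up at x=2: C = 1/(2 - 5)² = 1/9. Cover-up at x=5: B = 1/(5 - 2) = 1/3. Comparing x² coeff: A = -C = -1/9
Result: (-1/9)/(x - 5) + (1/3)/(x - 5)² + (1/9)/(x - 2)


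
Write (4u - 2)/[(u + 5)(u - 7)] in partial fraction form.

At u=-5: P = (4·(-5) - 2)/(-5 - 7) = 11/6. At u=7: Q = (4·7 - 2)/(7 + 5) = 13/6
Result: (11/6)/(u + 5) + (13/6)/(u - 7)


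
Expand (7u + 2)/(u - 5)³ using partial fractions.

(7u + 2) = A(u - 5)² + B(u - 5) + C. At u = 5: C = 7·5 + 2 = 37. Coefficients: A = 0, B = 7
Result: 7/(u - 5)² + 37/(u - 5)³


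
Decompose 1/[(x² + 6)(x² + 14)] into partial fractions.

Coefficient matching gives A = C = 0, B = 1/(14-6) = 1/8, D = -B = -1/8
Result: (1/8)/(x² + 6) - (1/8)/(x² + 14)


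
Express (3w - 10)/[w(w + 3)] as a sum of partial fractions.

At w=0: P = (3·0 - 10)/(0 + 3) = -10/3. At w=-3: Q = (3·(-3) - 10)/(-3 - 0) = 19/3
Result: (-10/3)/w + (19/3)/(w + 3)


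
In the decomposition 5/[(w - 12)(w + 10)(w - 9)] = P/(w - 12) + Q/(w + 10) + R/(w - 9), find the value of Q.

Cover-up at w = -10: Q = 5/[(-10 - 12)(-10 - 9)] = 5/[(-22)(-19)] = 5/418


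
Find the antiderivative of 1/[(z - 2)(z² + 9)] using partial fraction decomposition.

Cover-up at z=2: α = 1/(2²+9) = 1/13. Coeff matching: β = -1/13, γ = -2/13. Decomposition: (1/13)/(z - 2) - ((1/13)z + 2/13)/(z² + 9). Integrate: linear → ln, quadratic → (1/2)ln + arctan: (1/13) ln|(z - 2)| - (1/26) ln(z² + 9) - (2/39) arctan(z/3) + C


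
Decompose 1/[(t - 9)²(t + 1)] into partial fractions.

Cover-up at t=-1: γ = 1/(-1 - 9)² = 1/100. Cover-up at t=9: β = 1/(9 + 1) = 1/10. Comparing t² coeff: α = -γ = -1/100
Result: (-1/100)/(t - 9) + (1/10)/(t - 9)² + (1/100)/(t + 1)


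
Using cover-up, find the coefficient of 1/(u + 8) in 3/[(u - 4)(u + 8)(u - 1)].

Cover (u + 8), set u=-8: 3/[(-8 - 4)(-8 - 1)] = 1/36


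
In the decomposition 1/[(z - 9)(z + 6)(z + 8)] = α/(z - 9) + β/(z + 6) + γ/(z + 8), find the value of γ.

Cover-up at z = -8: γ = 1/[(-8 - 9)(-8 + 6)] = 1/[(-17)(-2)] = 1/34


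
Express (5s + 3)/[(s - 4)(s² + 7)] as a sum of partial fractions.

At s=4: P = (5·4 + 3)/(4² + 7) = 1. Q = -P = -1, R = 5 - 4·P = 1
Result: 1/(s - 4) - (s - 1)/(s² + 7)


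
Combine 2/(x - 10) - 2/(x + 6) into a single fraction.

Common denominator (x - 10)(x + 6). Numerator: 2(x + 6) - 2(x - 10) = (2x + 12) - (2x - 20) = 32
Result: (32)/[(x - 10)(x + 6)]


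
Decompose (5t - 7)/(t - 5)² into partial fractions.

(5t - 7) = α(t - 5) + β. At t = 5: β = 5·5 - 7 = 18. Coeff of t: α = 5
Result: 5/(t - 5) + 18/(t - 5)²


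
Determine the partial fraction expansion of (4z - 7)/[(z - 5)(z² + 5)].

At z=5: α = (4·5 - 7)/(5² + 5) = 13/30. β = -α = -13/30, γ = 4 - 5·α = 11/6
Result: (13/30)/(z - 5) - ((13/30)z - 11/6)/(z² + 5)


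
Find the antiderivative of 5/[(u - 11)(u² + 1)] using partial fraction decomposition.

Cover-up at u=11: P = 5/(11²+1) = 5/122. Coeff matching: Q = -5/122, R = -55/122. Decomposition: (5/122)/(u - 11) - ((5/122)u + 55/122)/(u² + 1). Integrate: linear → ln, quadratic → (1/2)ln + arctan: (5/122) ln|(u - 11)| - (5/244) ln(u² + 1) - (55/122) arctan(u) + C


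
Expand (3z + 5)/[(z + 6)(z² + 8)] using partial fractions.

At z=-6: A = (3·(-6) + 5)/((-6)² + 8) = -13/44. B = -A = 13/44, C = 3 - (-6)·A = 27/22
Result: (-13/44)/(z + 6) + ((13/44)z + 27/22)/(z² + 8)


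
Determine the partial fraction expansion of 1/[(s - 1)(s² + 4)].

Cover-up at s = 1: A = 1/(1² + 4) = 1/5. Then B = -A = -1/5, C = -A·(0 + 1) = -1/5
Result: (1/5)/(s - 1) - ((1/5)s + 1/5)/(s² + 4)


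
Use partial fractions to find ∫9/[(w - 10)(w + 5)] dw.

Decompose: 9/[(w - 10)(w + 5)] = (3/5)/(w - 10) - (3/5)/(w + 5). Integrate each term: (3/5) ln|(w - 10)| - (3/5) ln|(w + 5)| + C


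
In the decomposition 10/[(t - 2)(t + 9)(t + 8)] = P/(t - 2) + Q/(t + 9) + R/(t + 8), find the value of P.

Cover-up at t = 2: P = 10/[(2 + 9)(2 + 8)] = 10/[(11)(10)] = 10/110 = 1/11


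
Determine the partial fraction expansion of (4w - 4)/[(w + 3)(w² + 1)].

At w=-3: P = (4·(-3) - 4)/((-3)² + 1) = -8/5. Q = -P = 8/5, R = 4 - (-3)·P = -4/5
Result: (-8/5)/(w + 3) + ((8/5)w - 4/5)/(w² + 1)


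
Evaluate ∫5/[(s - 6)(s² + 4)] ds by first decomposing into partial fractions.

Cover-up at s=6: P = 5/(6²+4) = 1/8. Coeff matching: Q = -1/8, R = -3/4. Decomposition: (1/8)/(s - 6) - ((1/8)s + 3/4)/(s² + 4). Integrate: linear → ln, quadratic → (1/2)ln + arctan: (1/8) ln|(s - 6)| - (1/16) ln(s² + 4) - (3/8) arctan(s/2) + C


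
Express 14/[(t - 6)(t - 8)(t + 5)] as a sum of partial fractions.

Using cover-up method: P = -7/11, Q = 7/13, R = 14/143
Result: (-7/11)/(t - 6) + (7/13)/(t - 8) + (14/143)/(t + 5)


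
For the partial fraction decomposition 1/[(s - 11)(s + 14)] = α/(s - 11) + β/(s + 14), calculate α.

Cover-up at s = 11: α = 1/(11 + 14) = 1/25


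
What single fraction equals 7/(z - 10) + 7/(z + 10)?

Common denominator (z - 10)(z + 10). Numerator: 7(z + 10) + 7(z - 10) = (7z + 70) + (7z - 70) = 14z
Result: (14z)/[(z - 10)(z + 10)]


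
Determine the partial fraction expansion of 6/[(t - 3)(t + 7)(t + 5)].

Using cover-up method: α = 3/40, β = 3/10, γ = -3/8
Result: (3/40)/(t - 3) + (3/10)/(t + 7) - (3/8)/(t + 5)


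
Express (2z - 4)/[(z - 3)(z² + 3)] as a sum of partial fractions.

At z=3: P = (2·3 - 4)/(3² + 3) = 1/6. Q = -P = -1/6, R = 2 - 3·P = 3/2
Result: (1/6)/(z - 3) - ((1/6)z - 3/2)/(z² + 3)


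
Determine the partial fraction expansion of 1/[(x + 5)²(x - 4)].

Cover-up at x=4: γ = 1/(4 + 5)² = 1/81. Cover-up at x=-5: β = 1/(-5 - 4) = -1/9. Comparing x² coeff: α = -γ = -1/81
Result: (-1/81)/(x + 5) - (1/9)/(x + 5)² + (1/81)/(x - 4)


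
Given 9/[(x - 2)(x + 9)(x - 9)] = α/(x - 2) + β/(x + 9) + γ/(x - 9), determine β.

Cover-up at x = -9: β = 9/[(-9 - 2)(-9 - 9)] = 9/[(-11)(-18)] = 9/198 = 1/22


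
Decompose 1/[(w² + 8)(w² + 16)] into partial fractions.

Coefficient matching gives A = C = 0, B = 1/(16-8) = 1/8, D = -B = -1/8
Result: (1/8)/(w² + 8) - (1/8)/(w² + 16)


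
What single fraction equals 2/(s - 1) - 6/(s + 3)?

Common denominator (s - 1)(s + 3). Numerator: 2(s + 3) - 6(s - 1) = (2s + 6) - (6s - 6) = -4s + 12
Result: (-4s + 12)/[(s - 1)(s + 3)]


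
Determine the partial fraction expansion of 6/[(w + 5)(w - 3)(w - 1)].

Using cover-up method: P = 1/8, Q = 3/8, R = -1/2
Result: (1/8)/(w + 5) + (3/8)/(w - 3) - (1/2)/(w - 1)


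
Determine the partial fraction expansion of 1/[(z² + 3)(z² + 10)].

Coefficient matching gives A = C = 0, B = 1/(10-3) = 1/7, D = -B = -1/7
Result: (1/7)/(z² + 3) - (1/7)/(z² + 10)


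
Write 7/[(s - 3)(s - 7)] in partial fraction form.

7/(s - 3)(s - 7) = A/(s - 3) + B/(s - 7). A = 7/(3 - 7) = -7/4, B = 7/(7 - 3) = 7/4
Result: (-7/4)/(s - 3) + (7/4)/(s - 7)


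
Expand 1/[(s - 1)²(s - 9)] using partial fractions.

Cover-up at s=9: C = 1/(9 - 1)² = 1/64. Cover-up at s=1: B = 1/(1 - 9) = -1/8. Comparing s² coeff: A = -C = -1/64
Result: (-1/64)/(s - 1) - (1/8)/(s - 1)² + (1/64)/(s - 9)


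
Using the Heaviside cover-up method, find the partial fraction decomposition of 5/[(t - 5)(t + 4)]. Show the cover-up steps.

Cover (t - 5): set t=5, get A = 5/(5 + 4) = 5/9. Cover (t + 4): set t=-4, get B = 5/(-4 - 5) = -5/9.
Result: (5/9)/(t - 5) - (5/9)/(t + 4)


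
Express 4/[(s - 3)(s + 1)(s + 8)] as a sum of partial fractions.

Using cover-up method: A = 1/11, B = -1/7, C = 4/77
Result: (1/11)/(s - 3) - (1/7)/(s + 1) + (4/77)/(s + 8)


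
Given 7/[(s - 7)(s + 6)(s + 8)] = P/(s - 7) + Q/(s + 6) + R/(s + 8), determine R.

Cover-up at s = -8: R = 7/[(-8 - 7)(-8 + 6)] = 7/[(-15)(-2)] = 7/30


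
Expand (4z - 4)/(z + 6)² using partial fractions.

(4z - 4) = α(z + 6) + β. At z = -6: β = 4·(-6) - 4 = -28. Coeff of z: α = 4
Result: 4/(z + 6) - 28/(z + 6)²


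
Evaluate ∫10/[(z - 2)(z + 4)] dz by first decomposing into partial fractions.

Decompose: 10/[(z - 2)(z + 4)] = (5/3)/(z - 2) - (5/3)/(z + 4). Integrate each term: (5/3) ln|(z - 2)| - (5/3) ln|(z + 4)| + C


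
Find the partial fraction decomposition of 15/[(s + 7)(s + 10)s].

Using cover-up method: A = -5/7, B = 1/2, C = 3/14
Result: (-5/7)/(s + 7) + (1/2)/(s + 10) + (3/14)/s


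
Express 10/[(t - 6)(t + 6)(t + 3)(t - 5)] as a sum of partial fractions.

Using Heaviside cover-up: (5/54)/(t - 6) - (5/198)/(t + 6) + (5/108)/(t + 3) - (5/44)/(t - 5)


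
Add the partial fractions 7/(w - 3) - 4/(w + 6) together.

Common denominator (w - 3)(w + 6). Numerator: 7(w + 6) - 4(w - 3) = (7w + 42) - (4w - 12) = 3w + 54
Result: (3w + 54)/[(w - 3)(w + 6)]


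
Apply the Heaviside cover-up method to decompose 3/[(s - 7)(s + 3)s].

Cover (s - 7), s=7: A = 3/[(7 + 3)(7 - 0)] = 3/70. Cover (s + 3), s=-3: B = 3/[(-3 - 7)(-3 - 0)] = 1/10. Cover s, s=0: C = 3/[(0 - 7)(0 + 3)] = -1/7.
Result: (3/70)/(s - 7) + (1/10)/(s + 3) - (1/7)/s


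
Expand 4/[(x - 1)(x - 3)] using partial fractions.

4/(x - 1)(x - 3) = A/(x - 1) + B/(x - 3). A = 4/(1 - 3) = -2, B = 4/(3 - 1) = 2
Result: -2/(x - 1) + 2/(x - 3)


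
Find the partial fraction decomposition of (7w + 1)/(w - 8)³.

(7w + 1) = α(w - 8)² + β(w - 8) + γ. At w = 8: γ = 7·8 + 1 = 57. Coefficients: α = 0, β = 7
Result: 7/(w - 8)² + 57/(w - 8)³


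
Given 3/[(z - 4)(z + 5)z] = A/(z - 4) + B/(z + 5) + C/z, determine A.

Cover-up at z = 4: A = 3/[(4 + 5)(4 - 0)] = 3/[(9)(4)] = 3/36 = 1/12


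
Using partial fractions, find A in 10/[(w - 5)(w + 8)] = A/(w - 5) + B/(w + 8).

Cover-up at w = 5: A = 10/(5 + 8) = 10/13


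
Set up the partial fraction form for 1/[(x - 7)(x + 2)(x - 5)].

Three distinct linear factors: P/(x - 7) + Q/(x + 2) + R/(x - 5)


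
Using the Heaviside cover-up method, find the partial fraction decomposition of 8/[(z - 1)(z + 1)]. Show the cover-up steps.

Cover (z - 1): set z=1, get α = 8/(1 + 1) = 4. Cover (z + 1): set z=-1, get β = 8/(-1 - 1) = -4.
Result: 4/(z - 1) - 4/(z + 1)


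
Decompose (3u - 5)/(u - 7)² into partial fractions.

(3u - 5) = α(u - 7) + β. At u = 7: β = 3·7 - 5 = 16. Coeff of u: α = 3
Result: 3/(u - 7) + 16/(u - 7)²


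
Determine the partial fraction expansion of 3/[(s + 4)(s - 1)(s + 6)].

Using cover-up method: P = -3/10, Q = 3/35, R = 3/14
Result: (-3/10)/(s + 4) + (3/35)/(s - 1) + (3/14)/(s + 6)


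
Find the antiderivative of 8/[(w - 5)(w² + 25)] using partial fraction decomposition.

Cover-up at w=5: P = 8/(5²+25) = 4/25. Coeff matching: Q = -4/25, R = -4/5. Decomposition: (4/25)/(w - 5) - ((4/25)w + 4/5)/(w² + 25). Integrate: linear → ln, quadratic → (1/2)ln + arctan: (4/25) ln|(w - 5)| - (2/25) ln(w² + 25) - (4/25) arctan(w/5) + C


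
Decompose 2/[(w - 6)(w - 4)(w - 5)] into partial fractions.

Using cover-up method: α = 1, β = 1, γ = -2
Result: 1/(w - 6) + 1/(w - 4) - 2/(w - 5)


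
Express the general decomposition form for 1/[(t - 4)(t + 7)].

Distinct linear factors: α/(t - 4) + β/(t + 7)


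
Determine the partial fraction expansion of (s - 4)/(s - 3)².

(s - 4) = P(s - 3) + Q. At s = 3: Q = 1·3 - 4 = -1. Coeff of s: P = 1
Result: 1/(s - 3) - 1/(s - 3)²


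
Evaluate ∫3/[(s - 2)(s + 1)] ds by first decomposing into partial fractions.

Decompose: 3/[(s - 2)(s + 1)] = 1/(s - 2) - 1/(s + 1). Integrate each term: ln|(s - 2)| - ln|(s + 1)| + C


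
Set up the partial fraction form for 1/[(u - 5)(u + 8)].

Distinct linear factors: α/(u - 5) + β/(u + 8)


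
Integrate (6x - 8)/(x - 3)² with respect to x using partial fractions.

Decompose: P = 6, Q = 6·3 - 8 = 10, so (6x - 8)/(x - 3)² = 6/(x - 3) + 10/(x - 3)². Integrate: ∫ P/(x - 3) dx = 6 ln|(x - 3)|; ∫ Q/(x - 3)² dx = -10/(x - 3). Sum: 6 ln|(x - 3)| - 10/(x - 3) + C


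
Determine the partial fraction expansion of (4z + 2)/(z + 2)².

(4z + 2) = α(z + 2) + β. At z = -2: β = 4·(-2) + 2 = -6. Coeff of z: α = 4
Result: 4/(z + 2) - 6/(z + 2)²


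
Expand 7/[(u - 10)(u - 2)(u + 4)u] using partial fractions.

Using Heaviside cover-up: (1/160)/(u - 10) - (7/96)/(u - 2) - (1/48)/(u + 4) + (7/80)/u


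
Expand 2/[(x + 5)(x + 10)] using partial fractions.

2/(x + 5)(x + 10) = P/(x + 5) + Q/(x + 10). P = 2/(-5 + 10) = 2/5, Q = 2/(-10 + 5) = -2/5
Result: (2/5)/(x + 5) - (2/5)/(x + 10)


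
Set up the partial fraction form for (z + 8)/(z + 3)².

Repeated linear factor: α/(z + 3) + β/(z + 3)²


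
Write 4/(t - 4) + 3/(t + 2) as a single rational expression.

Common denominator (t - 4)(t + 2). Numerator: 4(t + 2) + 3(t - 4) = (4t + 8) + (3t - 12) = 7t - 4
Result: (7t - 4)/[(t - 4)(t + 2)]


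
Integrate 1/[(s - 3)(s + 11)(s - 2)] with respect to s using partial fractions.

Cover-up: α = 1/14, β = 1/182, γ = -1/13. Decomposition: (1/14)/(s - 3) + (1/182)/(s + 11) - (1/13)/(s - 2). Integrate each term: (1/14) ln|(s - 3)| + (1/182) ln|(s + 11)| - (1/13) ln|(s - 2)| + C


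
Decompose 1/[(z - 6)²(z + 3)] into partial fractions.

Cover-up at z=-3: γ = 1/(-3 - 6)² = 1/81. Cover-up at z=6: β = 1/(6 + 3) = 1/9. Comparing z² coeff: α = -γ = -1/81
Result: (-1/81)/(z - 6) + (1/9)/(z - 6)² + (1/81)/(z + 3)


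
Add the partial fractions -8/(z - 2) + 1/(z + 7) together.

Common denominator (z - 2)(z + 7). Numerator: -8(z + 7) + 1(z - 2) = (-8z - 56) + (z - 2) = -7z - 58
Result: (-7z - 58)/[(z - 2)(z + 7)]


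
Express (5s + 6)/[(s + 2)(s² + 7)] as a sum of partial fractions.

At s=-2: α = (5·(-2) + 6)/((-2)² + 7) = -4/11. β = -α = 4/11, γ = 5 - (-2)·α = 47/11
Result: (-4/11)/(s + 2) + ((4/11)s + 47/11)/(s² + 7)


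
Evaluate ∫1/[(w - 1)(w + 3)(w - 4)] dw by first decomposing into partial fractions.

Cover-up: α = -1/12, β = 1/28, γ = 1/21. Decomposition: (-1/12)/(w - 1) + (1/28)/(w + 3) + (1/21)/(w - 4). Integrate each term: (-1/12) ln|(w - 1)| + (1/28) ln|(w + 3)| + (1/21) ln|(w - 4)| + C


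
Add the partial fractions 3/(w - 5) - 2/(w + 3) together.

Common denominator (w - 5)(w + 3). Numerator: 3(w + 3) - 2(w - 5) = (3w + 9) - (2w - 10) = w + 19
Result: (w + 19)/[(w - 5)(w + 3)]


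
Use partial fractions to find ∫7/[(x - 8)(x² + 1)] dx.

Cover-up at x=8: P = 7/(8²+1) = 7/65. Coeff matching: Q = -7/65, R = -56/65. Decomposition: (7/65)/(x - 8) - ((7/65)x + 56/65)/(x² + 1). Integrate: linear → ln, quadratic → (1/2)ln + arctan: (7/65) ln|(x - 8)| - (7/130) ln(x² + 1) - (56/65) arctan(x) + C


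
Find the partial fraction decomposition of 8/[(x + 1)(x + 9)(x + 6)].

Using cover-up method: P = 1/5, Q = 1/3, R = -8/15
Result: (1/5)/(x + 1) + (1/3)/(x + 9) - (8/15)/(x + 6)


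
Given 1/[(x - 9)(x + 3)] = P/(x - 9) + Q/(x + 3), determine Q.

Cover-up at x = -3: Q = 1/(-3 - 9) = -1/12


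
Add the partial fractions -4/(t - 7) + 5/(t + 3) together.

Common denominator (t - 7)(t + 3). Numerator: -4(t + 3) + 5(t - 7) = (-4t - 12) + (5t - 35) = t - 47
Result: (t - 47)/[(t - 7)(t + 3)]


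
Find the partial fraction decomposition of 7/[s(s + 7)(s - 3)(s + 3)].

Using Heaviside cover-up: (-1/9)/s - (1/40)/(s + 7) + (7/180)/(s - 3) + (7/72)/(s + 3)


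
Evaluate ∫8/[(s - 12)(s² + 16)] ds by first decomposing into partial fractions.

Cover-up at s=12: P = 8/(12²+16) = 1/20. Coeff matching: Q = -1/20, R = -3/5. Decomposition: (1/20)/(s - 12) - ((1/20)s + 3/5)/(s² + 16). Integrate: linear → ln, quadratic → (1/2)ln + arctan: (1/20) ln|(s - 12)| - (1/40) ln(s² + 16) - (3/20) arctan(s/4) + C


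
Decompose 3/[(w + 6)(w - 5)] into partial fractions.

3/(w + 6)(w - 5) = P/(w + 6) + Q/(w - 5). P = 3/(-6 - 5) = -3/11, Q = 3/(5 + 6) = 3/11
Result: (-3/11)/(w + 6) + (3/11)/(w - 5)


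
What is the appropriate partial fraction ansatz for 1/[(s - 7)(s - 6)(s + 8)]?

Three distinct linear factors: P/(s - 7) + Q/(s - 6) + R/(s + 8)


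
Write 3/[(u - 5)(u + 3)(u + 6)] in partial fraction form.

Using cover-up method: A = 3/88, B = -1/8, C = 1/11
Result: (3/88)/(u - 5) - (1/8)/(u + 3) + (1/11)/(u + 6)


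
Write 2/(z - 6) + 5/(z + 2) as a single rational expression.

Common denominator (z - 6)(z + 2). Numerator: 2(z + 2) + 5(z - 6) = (2z + 4) + (5z - 30) = 7z - 26
Result: (7z - 26)/[(z - 6)(z + 2)]


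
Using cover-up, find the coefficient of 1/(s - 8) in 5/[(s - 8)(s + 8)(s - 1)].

Cover (s - 8), set s=8: 5/[(8 + 8)(8 - 1)] = 5/112


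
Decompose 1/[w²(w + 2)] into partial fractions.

Cover-up at w=-2: R = 1/(-2 - 0)² = 1/4. Cover-up at w=0: Q = 1/(0 + 2) = 1/2. Comparing w² coeff: P = -R = -1/4
Result: (-1/4)/w + (1/2)/w² + (1/4)/(w + 2)


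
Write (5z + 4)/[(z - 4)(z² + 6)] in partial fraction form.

At z=4: α = (5·4 + 4)/(4² + 6) = 12/11. β = -α = -12/11, γ = 5 - 4·α = 7/11
Result: (12/11)/(z - 4) - ((12/11)z - 7/11)/(z² + 6)


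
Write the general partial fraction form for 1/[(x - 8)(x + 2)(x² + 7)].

Two linear + quadratic: A/(x - 8) + B/(x + 2) + (Cx + D)/(x² + 7)


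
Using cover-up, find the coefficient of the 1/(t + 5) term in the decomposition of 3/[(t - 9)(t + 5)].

Cover (t + 5), set t=-5: 3/((t - 9) at t=-5) = 3/(-14) = -3/14


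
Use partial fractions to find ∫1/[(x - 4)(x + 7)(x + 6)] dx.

Cover-up: P = 1/110, Q = 1/11, R = -1/10. Decomposition: (1/110)/(x - 4) + (1/11)/(x + 7) - (1/10)/(x + 6). Integrate each term: (1/110) ln|(x - 4)| + (1/11) ln|(x + 7)| - (1/10) ln|(x + 6)| + C


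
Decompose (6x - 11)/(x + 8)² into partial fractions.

(6x - 11) = A(x + 8) + B. At x = -8: B = 6·(-8) - 11 = -59. Coeff of x: A = 6
Result: 6/(x + 8) - 59/(x + 8)²


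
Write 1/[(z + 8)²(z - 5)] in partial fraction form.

Cover-up at z=5: C = 1/(5 + 8)² = 1/169. Cover-up at z=-8: B = 1/(-8 - 5) = -1/13. Comparing z² coeff: A = -C = -1/169
Result: (-1/169)/(z + 8) - (1/13)/(z + 8)² + (1/169)/(z - 5)


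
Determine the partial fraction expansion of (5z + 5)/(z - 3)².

(5z + 5) = α(z - 3) + β. At z = 3: β = 5·3 + 5 = 20. Coeff of z: α = 5
Result: 5/(z - 3) + 20/(z - 3)²


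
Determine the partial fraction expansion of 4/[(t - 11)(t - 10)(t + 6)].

Using cover-up method: α = 4/17, β = -1/4, γ = 1/68
Result: (4/17)/(t - 11) - (1/4)/(t - 10) + (1/68)/(t + 6)


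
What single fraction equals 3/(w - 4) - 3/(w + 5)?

Common denominator (w - 4)(w + 5). Numerator: 3(w + 5) - 3(w - 4) = (3w + 15) - (3w - 12) = 27
Result: (27)/[(w - 4)(w + 5)]


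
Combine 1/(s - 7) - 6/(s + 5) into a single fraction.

Common denominator (s - 7)(s + 5). Numerator: 1(s + 5) - 6(s - 7) = (s + 5) - (6s - 42) = -5s + 47
Result: (-5s + 47)/[(s - 7)(s + 5)]


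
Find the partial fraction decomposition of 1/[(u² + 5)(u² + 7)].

Coefficient matching gives α = γ = 0, β = 1/(7-5) = 1/2, δ = -β = -1/2
Result: (1/2)/(u² + 5) - (1/2)/(u² + 7)


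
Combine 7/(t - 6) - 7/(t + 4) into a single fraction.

Common denominator (t - 6)(t + 4). Numerator: 7(t + 4) - 7(t - 6) = (7t + 28) - (7t - 42) = 70
Result: (70)/[(t - 6)(t + 4)]


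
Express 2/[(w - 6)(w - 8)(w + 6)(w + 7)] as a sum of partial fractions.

Using Heaviside cover-up: (-1/156)/(w - 6) + (1/210)/(w - 8) + (1/84)/(w + 6) - (2/195)/(w + 7)


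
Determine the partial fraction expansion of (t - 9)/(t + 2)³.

(t - 9) = A(t + 2)² + B(t + 2) + C. At t = -2: C = 1·(-2) - 9 = -11. Coefficients: A = 0, B = 1
Result: 1/(t + 2)² - 11/(t + 2)³


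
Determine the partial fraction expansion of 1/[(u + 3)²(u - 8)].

Cover-up at u=8: R = 1/(8 + 3)² = 1/121. Cover-up at u=-3: Q = 1/(-3 - 8) = -1/11. Comparing u² coeff: P = -R = -1/121
Result: (-1/121)/(u + 3) - (1/11)/(u + 3)² + (1/121)/(u - 8)


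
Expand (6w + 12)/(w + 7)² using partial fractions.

(6w + 12) = A(w + 7) + B. At w = -7: B = 6·(-7) + 12 = -30. Coeff of w: A = 6
Result: 6/(w + 7) - 30/(w + 7)²


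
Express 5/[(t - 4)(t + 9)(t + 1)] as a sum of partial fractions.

Using cover-up method: α = 1/13, β = 5/104, γ = -1/8
Result: (1/13)/(t - 4) + (5/104)/(t + 9) - (1/8)/(t + 1)


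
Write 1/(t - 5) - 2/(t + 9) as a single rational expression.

Common denominator (t - 5)(t + 9). Numerator: 1(t + 9) - 2(t - 5) = (t + 9) - (2t - 10) = -t + 19
Result: (-t + 19)/[(t - 5)(t + 9)]


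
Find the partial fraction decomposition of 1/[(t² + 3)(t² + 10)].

Coefficient matching gives A = C = 0, B = 1/(10-3) = 1/7, D = -B = -1/7
Result: (1/7)/(t² + 3) - (1/7)/(t² + 10)


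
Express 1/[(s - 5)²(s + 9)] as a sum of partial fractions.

Cover-up at s=-9: R = 1/(-9 - 5)² = 1/196. Cover-up at s=5: Q = 1/(5 + 9) = 1/14. Comparing s² coeff: P = -R = -1/196
Result: (-1/196)/(s - 5) + (1/14)/(s - 5)² + (1/196)/(s + 9)


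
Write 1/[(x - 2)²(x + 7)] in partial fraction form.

Cover-up at x=-7: C = 1/(-7 - 2)² = 1/81. Cover-up at x=2: B = 1/(2 + 7) = 1/9. Comparing x² coeff: A = -C = -1/81
Result: (-1/81)/(x - 2) + (1/9)/(x - 2)² + (1/81)/(x + 7)


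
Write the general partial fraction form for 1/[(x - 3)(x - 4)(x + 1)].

Three distinct linear factors: P/(x - 3) + Q/(x - 4) + R/(x + 1)


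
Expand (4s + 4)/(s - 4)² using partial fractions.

(4s + 4) = P(s - 4) + Q. At s = 4: Q = 4·4 + 4 = 20. Coeff of s: P = 4
Result: 4/(s - 4) + 20/(s - 4)²


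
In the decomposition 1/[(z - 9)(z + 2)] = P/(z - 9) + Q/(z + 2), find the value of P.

Cover-up at z = 9: P = 1/(9 + 2) = 1/11


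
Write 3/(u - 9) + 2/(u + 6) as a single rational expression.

Common denominator (u - 9)(u + 6). Numerator: 3(u + 6) + 2(u - 9) = (3u + 18) + (2u - 18) = 5u
Result: (5u)/[(u - 9)(u + 6)]


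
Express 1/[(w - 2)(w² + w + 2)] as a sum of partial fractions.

Cover-up at w = 2: P = 1/(2² + 1·2 + 2) = 1/8. Then Q = -P = -1/8, R = -P·(1 + 2) = -3/8
Result: (1/8)/(w - 2) - ((1/8)w + 3/8)/(w² + w + 2)


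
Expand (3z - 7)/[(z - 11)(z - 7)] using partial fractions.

At z=11: P = (3·11 - 7)/(11 - 7) = 13/2. At z=7: Q = (3·7 - 7)/(7 - 11) = -7/2
Result: (13/2)/(z - 11) - (7/2)/(z - 7)


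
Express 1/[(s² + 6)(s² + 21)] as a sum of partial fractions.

Coefficient matching gives P = R = 0, Q = 1/(21-6) = 1/15, S = -Q = -1/15
Result: (1/15)/(s² + 6) - (1/15)/(s² + 21)


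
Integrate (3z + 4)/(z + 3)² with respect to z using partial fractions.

Decompose: A = 3, B = 3·(-3) + 4 = -5, so (3z + 4)/(z + 3)² = 3/(z + 3) - 5/(z + 3)². Integrate: ∫ A/(z + 3) dz = 3 ln|(z + 3)|; ∫ B/(z + 3)² dz = 5/(z + 3). Sum: 3 ln|(z + 3)| + 5/(z + 3) + C


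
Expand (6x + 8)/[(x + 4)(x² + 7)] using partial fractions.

At x=-4: A = (6·(-4) + 8)/((-4)² + 7) = -16/23. B = -A = 16/23, C = 6 - (-4)·A = 74/23
Result: (-16/23)/(x + 4) + ((16/23)x + 74/23)/(x² + 7)


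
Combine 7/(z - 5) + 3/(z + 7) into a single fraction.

Common denominator (z - 5)(z + 7). Numerator: 7(z + 7) + 3(z - 5) = (7z + 49) + (3z - 15) = 10z + 34
Result: (10z + 34)/[(z - 5)(z + 7)]


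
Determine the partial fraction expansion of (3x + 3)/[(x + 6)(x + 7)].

At x=-6: P = (3·(-6) + 3)/(-6 + 7) = -15. At x=-7: Q = (3·(-7) + 3)/(-7 + 6) = 18
Result: -15/(x + 6) + 18/(x + 7)


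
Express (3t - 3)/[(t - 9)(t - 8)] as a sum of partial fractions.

At t=9: α = (3·9 - 3)/(9 - 8) = 24. At t=8: β = (3·8 - 3)/(8 - 9) = -21
Result: 24/(t - 9) - 21/(t - 8)


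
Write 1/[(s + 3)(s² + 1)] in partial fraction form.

Cover-up at s = -3: α = 1/((-3)² + 1) = 1/10. Then β = -α = -1/10, γ = -α·(0 - 3) = 3/10
Result: (1/10)/(s + 3) - ((1/10)s - 3/10)/(s² + 1)


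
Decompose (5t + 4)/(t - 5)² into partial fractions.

(5t + 4) = α(t - 5) + β. At t = 5: β = 5·5 + 4 = 29. Coeff of t: α = 5
Result: 5/(t - 5) + 29/(t - 5)²


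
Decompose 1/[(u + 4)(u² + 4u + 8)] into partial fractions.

Cover-up at u = -4: P = 1/((-4)² + 4·(-4) + 8) = 1/8. Then Q = -P = -1/8, R = -P·(4 - 4) = 0
Result: (1/8)/(u + 4) - ((1/8)u)/(u² + 4u + 8)


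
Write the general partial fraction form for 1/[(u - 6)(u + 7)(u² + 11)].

Two linear + quadratic: A/(u - 6) + B/(u + 7) + (Cu + D)/(u² + 11)


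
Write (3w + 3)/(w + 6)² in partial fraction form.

(3w + 3) = A(w + 6) + B. At w = -6: B = 3·(-6) + 3 = -15. Coeff of w: A = 3
Result: 3/(w + 6) - 15/(w + 6)²


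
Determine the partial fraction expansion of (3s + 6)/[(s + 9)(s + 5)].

At s=-9: P = (3·(-9) + 6)/(-9 + 5) = 21/4. At s=-5: Q = (3·(-5) + 6)/(-5 + 9) = -9/4
Result: (21/4)/(s + 9) - (9/4)/(s + 5)


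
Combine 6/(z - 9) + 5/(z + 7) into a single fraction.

Common denominator (z - 9)(z + 7). Numerator: 6(z + 7) + 5(z - 9) = (6z + 42) + (5z - 45) = 11z - 3
Result: (11z - 3)/[(z - 9)(z + 7)]


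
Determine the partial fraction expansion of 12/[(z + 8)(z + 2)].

12/(z + 8)(z + 2) = α/(z + 8) + β/(z + 2). α = 12/(-8 + 2) = -2, β = 12/(-2 + 8) = 2
Result: -2/(z + 8) + 2/(z + 2)


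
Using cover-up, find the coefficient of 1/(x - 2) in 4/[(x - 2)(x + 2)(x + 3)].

Cover (x - 2), set x=2: 4/[(2 + 2)(2 + 3)] = 1/5


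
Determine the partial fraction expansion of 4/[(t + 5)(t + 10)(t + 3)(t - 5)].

Using Heaviside cover-up: (1/25)/(t + 5) - (4/525)/(t + 10) - (1/28)/(t + 3) + (1/300)/(t - 5)


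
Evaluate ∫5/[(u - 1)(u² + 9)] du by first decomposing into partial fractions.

Cover-up at u=1: P = 5/(1²+9) = 1/2. Coeff matching: Q = -1/2, R = -1/2. Decomposition: (1/2)/(u - 1) - ((1/2)u + 1/2)/(u² + 9). Integrate: linear → ln, quadratic → (1/2)ln + arctan: (1/2) ln|(u - 1)| - (1/4) ln(u² + 9) - (1/6) arctan(u/3) + C


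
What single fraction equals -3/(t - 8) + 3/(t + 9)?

Common denominator (t - 8)(t + 9). Numerator: -3(t + 9) + 3(t - 8) = (-3t - 27) + (3t - 24) = -51
Result: (-51)/[(t - 8)(t + 9)]


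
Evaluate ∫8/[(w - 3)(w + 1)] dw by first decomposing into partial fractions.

Decompose: 8/[(w - 3)(w + 1)] = 2/(w - 3) - 2/(w + 1). Integrate each term: 2 ln|(w - 3)| - 2 ln|(w + 1)| + C


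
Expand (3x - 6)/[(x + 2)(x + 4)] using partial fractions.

At x=-2: A = (3·(-2) - 6)/(-2 + 4) = -6. At x=-4: B = (3·(-4) - 6)/(-4 + 2) = 9
Result: -6/(x + 2) + 9/(x + 4)


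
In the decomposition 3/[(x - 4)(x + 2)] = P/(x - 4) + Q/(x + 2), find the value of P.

Cover-up at x = 4: P = 3/(4 + 2) = 3/6 = 1/2


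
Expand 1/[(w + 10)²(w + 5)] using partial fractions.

Cover-up at w=-5: γ = 1/(-5 + 10)² = 1/25. Cover-up at w=-10: β = 1/(-10 + 5) = -1/5. Comparing w² coeff: α = -γ = -1/25
Result: (-1/25)/(w + 10) - (1/5)/(w + 10)² + (1/25)/(w + 5)


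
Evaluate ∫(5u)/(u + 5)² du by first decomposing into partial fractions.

Decompose: P = 5, Q = 5·(-5) + 0 = -25, so (5u)/(u + 5)² = 5/(u + 5) - 25/(u + 5)². Integrate: ∫ P/(u + 5) du = 5 ln|(u + 5)|; ∫ Q/(u + 5)² du = 25/(u + 5). Sum: 5 ln|(u + 5)| + 25/(u + 5) + C


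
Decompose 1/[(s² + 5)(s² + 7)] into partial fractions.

Coefficient matching gives P = R = 0, Q = 1/(7-5) = 1/2, S = -Q = -1/2
Result: (1/2)/(s² + 5) - (1/2)/(s² + 7)


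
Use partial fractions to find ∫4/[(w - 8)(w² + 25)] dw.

Cover-up at w=8: α = 4/(8²+25) = 4/89. Coeff matching: β = -4/89, γ = -32/89. Decomposition: (4/89)/(w - 8) - ((4/89)w + 32/89)/(w² + 25). Integrate: linear → ln, quadratic → (1/2)ln + arctan: (4/89) ln|(w - 8)| - (2/89) ln(w² + 25) - (32/445) arctan(w/5) + C


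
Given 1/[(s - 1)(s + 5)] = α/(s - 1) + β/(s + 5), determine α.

Cover-up at s = 1: α = 1/(1 + 5) = 1/6


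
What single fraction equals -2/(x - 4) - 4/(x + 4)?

Common denominator (x - 4)(x + 4). Numerator: -2(x + 4) - 4(x - 4) = (-2x - 8) - (4x - 16) = -6x + 8
Result: (-6x + 8)/[(x - 4)(x + 4)]


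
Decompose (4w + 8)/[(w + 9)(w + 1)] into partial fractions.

At w=-9: P = (4·(-9) + 8)/(-9 + 1) = 7/2. At w=-1: Q = (4·(-1) + 8)/(-1 + 9) = 1/2
Result: (7/2)/(w + 9) + (1/2)/(w + 1)


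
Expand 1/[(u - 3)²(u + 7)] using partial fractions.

Cover-up at u=-7: C = 1/(-7 - 3)² = 1/100. Cover-up at u=3: B = 1/(3 + 7) = 1/10. Comparing u² coeff: A = -C = -1/100
Result: (-1/100)/(u - 3) + (1/10)/(u - 3)² + (1/100)/(u + 7)


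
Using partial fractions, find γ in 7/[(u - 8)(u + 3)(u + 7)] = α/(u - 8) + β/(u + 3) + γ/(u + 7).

Cover-up at u = -7: γ = 7/[(-7 - 8)(-7 + 3)] = 7/[(-15)(-4)] = 7/60


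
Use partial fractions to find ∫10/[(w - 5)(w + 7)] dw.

Decompose: 10/[(w - 5)(w + 7)] = (5/6)/(w - 5) - (5/6)/(w + 7). Integrate each term: (5/6) ln|(w - 5)| - (5/6) ln|(w + 7)| + C


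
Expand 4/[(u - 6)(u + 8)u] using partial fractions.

Using cover-up method: P = 1/21, Q = 1/28, R = -1/12
Result: (1/21)/(u - 6) + (1/28)/(u + 8) - (1/12)/u


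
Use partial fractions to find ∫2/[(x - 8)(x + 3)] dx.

Decompose: 2/[(x - 8)(x + 3)] = (2/11)/(x - 8) - (2/11)/(x + 3). Integrate each term: (2/11) ln|(x - 8)| - (2/11) ln|(x + 3)| + C


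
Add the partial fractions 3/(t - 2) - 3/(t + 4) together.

Common denominator (t - 2)(t + 4). Numerator: 3(t + 4) - 3(t - 2) = (3t + 12) - (3t - 6) = 18
Result: (18)/[(t - 2)(t + 4)]


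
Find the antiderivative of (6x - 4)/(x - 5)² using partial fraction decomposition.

Decompose: P = 6, Q = 6·5 - 4 = 26, so (6x - 4)/(x - 5)² = 6/(x - 5) + 26/(x - 5)². Integrate: ∫ P/(x - 5) dx = 6 ln|(x - 5)|; ∫ Q/(x - 5)² dx = -26/(x - 5). Sum: 6 ln|(x - 5)| - 26/(x - 5) + C


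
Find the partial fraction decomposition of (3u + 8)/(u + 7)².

(3u + 8) = α(u + 7) + β. At u = -7: β = 3·(-7) + 8 = -13. Coeff of u: α = 3
Result: 3/(u + 7) - 13/(u + 7)²


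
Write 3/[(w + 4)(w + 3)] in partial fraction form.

3/(w + 4)(w + 3) = P/(w + 4) + Q/(w + 3). P = 3/(-4 + 3) = -3, Q = 3/(-3 + 4) = 3
Result: -3/(w + 4) + 3/(w + 3)


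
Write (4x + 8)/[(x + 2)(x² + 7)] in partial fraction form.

At x=-2: P = (4·(-2) + 8)/((-2)² + 7) = 0. Q = -P = 0, R = 4 - (-2)·P = 4
Result: (4)/(x² + 7)


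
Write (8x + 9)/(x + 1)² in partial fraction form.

(8x + 9) = α(x + 1) + β. At x = -1: β = 8·(-1) + 9 = 1. Coeff of x: α = 8
Result: 8/(x + 1) + 1/(x + 1)²


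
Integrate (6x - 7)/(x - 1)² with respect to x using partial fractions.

Decompose: α = 6, β = 6·1 - 7 = -1, so (6x - 7)/(x - 1)² = 6/(x - 1) - 1/(x - 1)². Integrate: ∫ α/(x - 1) dx = 6 ln|(x - 1)|; ∫ β/(x - 1)² dx = 1/(x - 1). Sum: 6 ln|(x - 1)| + 1/(x - 1) + C


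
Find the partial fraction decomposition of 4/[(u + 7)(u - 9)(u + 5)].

Using cover-up method: P = 1/8, Q = 1/56, R = -1/7
Result: (1/8)/(u + 7) + (1/56)/(u - 9) - (1/7)/(u + 5)


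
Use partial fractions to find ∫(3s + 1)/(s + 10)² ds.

Decompose: A = 3, B = 3·(-10) + 1 = -29, so (3s + 1)/(s + 10)² = 3/(s + 10) - 29/(s + 10)². Integrate: ∫ A/(s + 10) ds = 3 ln|(s + 10)|; ∫ B/(s + 10)² ds = 29/(s + 10). Sum: 3 ln|(s + 10)| + 29/(s + 10) + C


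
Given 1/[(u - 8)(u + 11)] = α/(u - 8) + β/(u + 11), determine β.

Cover-up at u = -11: β = 1/(-11 - 8) = -1/19


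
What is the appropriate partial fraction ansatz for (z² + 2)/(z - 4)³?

Repeated linear factor (power 3): A/(z - 4) + B/(z - 4)² + C/(z - 4)³


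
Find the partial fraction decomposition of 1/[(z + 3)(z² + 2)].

Cover-up at z = -3: P = 1/((-3)² + 2) = 1/11. Then Q = -P = -1/11, R = -P·(0 - 3) = 3/11
Result: (1/11)/(z + 3) - ((1/11)z - 3/11)/(z² + 2)


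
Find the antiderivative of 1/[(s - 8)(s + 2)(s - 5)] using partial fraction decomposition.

Cover-up: α = 1/30, β = 1/70, γ = -1/21. Decomposition: (1/30)/(s - 8) + (1/70)/(s + 2) - (1/21)/(s - 5). Integrate each term: (1/30) ln|(s - 8)| + (1/70) ln|(s + 2)| - (1/21) ln|(s - 5)| + C


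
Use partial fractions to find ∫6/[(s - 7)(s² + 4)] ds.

Cover-up at s=7: P = 6/(7²+4) = 6/53. Coeff matching: Q = -6/53, R = -42/53. Decomposition: (6/53)/(s - 7) - ((6/53)s + 42/53)/(s² + 4). Integrate: linear → ln, quadratic → (1/2)ln + arctan: (6/53) ln|(s - 7)| - (3/53) ln(s² + 4) - (21/53) arctan(s/2) + C


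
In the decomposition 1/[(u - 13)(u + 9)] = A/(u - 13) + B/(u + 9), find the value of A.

Cover-up at u = 13: A = 1/(13 + 9) = 1/22


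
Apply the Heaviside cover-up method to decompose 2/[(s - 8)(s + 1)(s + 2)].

Cover (s - 8), s=8: α = 2/[(8 + 1)(8 + 2)] = 1/45. Cover (s + 1), s=-1: β = 2/[(-1 - 8)(-1 + 2)] = -2/9. Cover (s + 2), s=-2: γ = 2/[(-2 - 8)(-2 + 1)] = 1/5.
Result: (1/45)/(s - 8) - (2/9)/(s + 1) + (1/5)/(s + 2)


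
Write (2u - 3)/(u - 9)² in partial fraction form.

(2u - 3) = A(u - 9) + B. At u = 9: B = 2·9 - 3 = 15. Coeff of u: A = 2
Result: 2/(u - 9) + 15/(u - 9)²


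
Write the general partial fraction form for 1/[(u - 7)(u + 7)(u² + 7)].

Two linear + quadratic: P/(u - 7) + Q/(u + 7) + (Ru + S)/(u² + 7)


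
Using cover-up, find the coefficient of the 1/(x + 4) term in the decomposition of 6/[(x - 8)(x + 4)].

Cover (x + 4), set x=-4: 6/((x - 8) at x=-4) = 6/(-12) = -1/2


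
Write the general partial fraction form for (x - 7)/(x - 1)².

Repeated linear factor: P/(x - 1) + Q/(x - 1)²


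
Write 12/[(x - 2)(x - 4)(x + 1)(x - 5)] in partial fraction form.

Using Heaviside cover-up: (2/3)/(x - 2) - (6/5)/(x - 4) - (2/15)/(x + 1) + (2/3)/(x - 5)


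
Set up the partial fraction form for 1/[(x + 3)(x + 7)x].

Three distinct linear factors: α/(x + 3) + β/(x + 7) + γ/x


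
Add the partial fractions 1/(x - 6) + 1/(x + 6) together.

Common denominator (x - 6)(x + 6). Numerator: 1(x + 6) + 1(x - 6) = (x + 6) + (x - 6) = 2x
Result: (2x)/[(x - 6)(x + 6)]


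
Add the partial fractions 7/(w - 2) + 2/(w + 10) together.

Common denominator (w - 2)(w + 10). Numerator: 7(w + 10) + 2(w - 2) = (7w + 70) + (2w - 4) = 9w + 66
Result: (9w + 66)/[(w - 2)(w + 10)]


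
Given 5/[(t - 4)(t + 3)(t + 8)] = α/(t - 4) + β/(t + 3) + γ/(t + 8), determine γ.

Cover-up at t = -8: γ = 5/[(-8 - 4)(-8 + 3)] = 5/[(-12)(-5)] = 5/60 = 1/12


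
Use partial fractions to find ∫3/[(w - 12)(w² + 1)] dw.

Cover-up at w=12: A = 3/(12²+1) = 3/145. Coeff matching: B = -3/145, C = -36/145. Decomposition: (3/145)/(w - 12) - ((3/145)w + 36/145)/(w² + 1). Integrate: linear → ln, quadratic → (1/2)ln + arctan: (3/145) ln|(w - 12)| - (3/290) ln(w² + 1) - (36/145) arctan(w) + C


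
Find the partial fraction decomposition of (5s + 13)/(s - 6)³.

(5s + 13) = A(s - 6)² + B(s - 6) + C. At s = 6: C = 5·6 + 13 = 43. Coefficients: A = 0, B = 5
Result: 5/(s - 6)² + 43/(s - 6)³


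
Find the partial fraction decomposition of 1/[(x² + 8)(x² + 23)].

Coefficient matching gives P = R = 0, Q = 1/(23-8) = 1/15, S = -Q = -1/15
Result: (1/15)/(x² + 8) - (1/15)/(x² + 23)


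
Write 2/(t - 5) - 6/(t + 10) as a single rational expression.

Common denominator (t - 5)(t + 10). Numerator: 2(t + 10) - 6(t - 5) = (2t + 20) - (6t - 30) = -4t + 50
Result: (-4t + 50)/[(t - 5)(t + 10)]


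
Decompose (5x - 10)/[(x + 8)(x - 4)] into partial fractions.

At x=-8: A = (5·(-8) - 10)/(-8 - 4) = 25/6. At x=4: B = (5·4 - 10)/(4 + 8) = 5/6
Result: (25/6)/(x + 8) + (5/6)/(x - 4)


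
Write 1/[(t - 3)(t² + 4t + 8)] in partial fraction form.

Cover-up at t = 3: P = 1/(3² + 4·3 + 8) = 1/29. Then Q = -P = -1/29, R = -P·(4 + 3) = -7/29
Result: (1/29)/(t - 3) - ((1/29)t + 7/29)/(t² + 4t + 8)


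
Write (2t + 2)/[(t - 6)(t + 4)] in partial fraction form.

At t=6: P = (2·6 + 2)/(6 + 4) = 7/5. At t=-4: Q = (2·(-4) + 2)/(-4 - 6) = 3/5
Result: (7/5)/(t - 6) + (3/5)/(t + 4)


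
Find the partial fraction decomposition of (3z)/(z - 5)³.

(3z) = α(z - 5)² + β(z - 5) + γ. At z = 5: γ = 3·5 + 0 = 15. Coefficients: α = 0, β = 3
Result: 3/(z - 5)² + 15/(z - 5)³


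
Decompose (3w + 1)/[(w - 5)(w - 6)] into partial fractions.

At w=5: A = (3·5 + 1)/(5 - 6) = -16. At w=6: B = (3·6 + 1)/(6 - 5) = 19
Result: -16/(w - 5) + 19/(w - 6)


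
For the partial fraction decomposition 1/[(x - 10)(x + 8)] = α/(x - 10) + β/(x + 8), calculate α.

Cover-up at x = 10: α = 1/(10 + 8) = 1/18


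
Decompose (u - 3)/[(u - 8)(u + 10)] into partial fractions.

At u=8: A = (1·8 - 3)/(8 + 10) = 5/18. At u=-10: B = (1·(-10) - 3)/(-10 - 8) = 13/18
Result: (5/18)/(u - 8) + (13/18)/(u + 10)


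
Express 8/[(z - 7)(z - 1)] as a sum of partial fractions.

8/(z - 7)(z - 1) = α/(z - 7) + β/(z - 1). α = 8/(7 - 1) = 4/3, β = 8/(1 - 7) = -4/3
Result: (4/3)/(z - 7) - (4/3)/(z - 1)


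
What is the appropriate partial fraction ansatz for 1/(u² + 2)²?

Repeated quadratic factor: (Pu + Q)/(u² + 2) + (Ru + S)/(u² + 2)²


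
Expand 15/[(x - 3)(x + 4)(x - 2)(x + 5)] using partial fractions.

Using Heaviside cover-up: (15/56)/(x - 3) + (5/14)/(x + 4) - (5/14)/(x - 2) - (15/56)/(x + 5)


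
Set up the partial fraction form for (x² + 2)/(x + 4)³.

Repeated linear factor (power 3): P/(x + 4) + Q/(x + 4)² + R/(x + 4)³


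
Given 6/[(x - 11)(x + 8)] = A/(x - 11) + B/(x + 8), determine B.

Cover-up at x = -8: B = 6/(-8 - 11) = -6/19


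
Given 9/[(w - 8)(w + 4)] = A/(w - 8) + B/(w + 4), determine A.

Cover-up at w = 8: A = 9/(8 + 4) = 9/12 = 3/4


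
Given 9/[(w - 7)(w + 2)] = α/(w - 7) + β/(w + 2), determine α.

Cover-up at w = 7: α = 9/(7 + 2) = 9/9 = 1


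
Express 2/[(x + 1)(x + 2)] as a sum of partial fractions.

2/(x + 1)(x + 2) = P/(x + 1) + Q/(x + 2). P = 2/(-1 + 2) = 2, Q = 2/(-2 + 1) = -2
Result: 2/(x + 1) - 2/(x + 2)


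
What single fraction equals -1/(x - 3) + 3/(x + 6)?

Common denominator (x - 3)(x + 6). Numerator: -1(x + 6) + 3(x - 3) = (-x - 6) + (3x - 9) = 2x - 15
Result: (2x - 15)/[(x - 3)(x + 6)]


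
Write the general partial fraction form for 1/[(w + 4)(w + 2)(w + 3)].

Three distinct linear factors: P/(w + 4) + Q/(w + 2) + R/(w + 3)


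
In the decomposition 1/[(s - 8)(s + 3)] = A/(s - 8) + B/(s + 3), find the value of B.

Cover-up at s = -3: B = 1/(-3 - 8) = -1/11


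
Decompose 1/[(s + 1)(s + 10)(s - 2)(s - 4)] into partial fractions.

Using Heaviside cover-up: (1/135)/(s + 1) - (1/1512)/(s + 10) - (1/72)/(s - 2) + (1/140)/(s - 4)


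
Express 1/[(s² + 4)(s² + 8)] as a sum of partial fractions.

Coefficient matching gives A = C = 0, B = 1/(8-4) = 1/4, D = -B = -1/4
Result: (1/4)/(s² + 4) - (1/4)/(s² + 8)


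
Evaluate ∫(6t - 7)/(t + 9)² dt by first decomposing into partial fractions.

Decompose: α = 6, β = 6·(-9) - 7 = -61, so (6t - 7)/(t + 9)² = 6/(t + 9) - 61/(t + 9)². Integrate: ∫ α/(t + 9) dt = 6 ln|(t + 9)|; ∫ β/(t + 9)² dt = 61/(t + 9). Sum: 6 ln|(t + 9)| + 61/(t + 9) + C


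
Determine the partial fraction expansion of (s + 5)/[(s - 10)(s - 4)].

At s=10: α = (1·10 + 5)/(10 - 4) = 5/2. At s=4: β = (1·4 + 5)/(4 - 10) = -3/2
Result: (5/2)/(s - 10) - (3/2)/(s - 4)


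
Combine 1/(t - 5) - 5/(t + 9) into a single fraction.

Common denominator (t - 5)(t + 9). Numerator: 1(t + 9) - 5(t - 5) = (t + 9) - (5t - 25) = -4t + 34
Result: (-4t + 34)/[(t - 5)(t + 9)]


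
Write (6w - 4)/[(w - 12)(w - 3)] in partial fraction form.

At w=12: P = (6·12 - 4)/(12 - 3) = 68/9. At w=3: Q = (6·3 - 4)/(3 - 12) = -14/9
Result: (68/9)/(w - 12) - (14/9)/(w - 3)


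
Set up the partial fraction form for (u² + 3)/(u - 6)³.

Repeated linear factor (power 3): P/(u - 6) + Q/(u - 6)² + R/(u - 6)³


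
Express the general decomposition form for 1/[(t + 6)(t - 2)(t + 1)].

Three distinct linear factors: α/(t + 6) + β/(t - 2) + γ/(t + 1)


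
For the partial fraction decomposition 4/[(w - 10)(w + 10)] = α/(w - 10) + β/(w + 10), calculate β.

Cover-up at w = -10: β = 4/(-10 - 10) = -4/20 = -1/5
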